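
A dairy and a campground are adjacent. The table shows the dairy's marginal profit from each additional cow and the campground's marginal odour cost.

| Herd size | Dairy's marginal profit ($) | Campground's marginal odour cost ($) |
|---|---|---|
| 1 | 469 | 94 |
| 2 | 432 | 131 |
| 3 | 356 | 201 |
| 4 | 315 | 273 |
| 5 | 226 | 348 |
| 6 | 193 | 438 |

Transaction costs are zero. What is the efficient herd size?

4

Bargaining reaches the level where marginal profit last exceeds marginal odour cost.
That holds through level 4 (315 ≥ 273) but not at 5 (226 < 348).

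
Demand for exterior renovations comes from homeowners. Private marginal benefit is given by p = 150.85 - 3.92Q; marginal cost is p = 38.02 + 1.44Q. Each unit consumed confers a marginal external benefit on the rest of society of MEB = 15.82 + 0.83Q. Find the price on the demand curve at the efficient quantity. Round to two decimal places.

Social marginal benefit = demand + MEB = 166.67 - 3.09Q.
Set SMB = MC: 166.67 - 3.09Q = 38.02 + 1.44Q → Q* = 28.3996.
Consumer price on the demand curve at Q*: 150.85 − 3.92×28.3996 = 39.5236.

P = 39.52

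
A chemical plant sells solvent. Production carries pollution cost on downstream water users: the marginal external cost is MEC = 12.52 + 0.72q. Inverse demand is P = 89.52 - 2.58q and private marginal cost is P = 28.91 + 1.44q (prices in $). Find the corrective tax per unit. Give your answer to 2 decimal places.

Social marginal cost = private MC + MEC = 41.43 + 2.16q.
Set SMC = demand: 41.43 + 2.16q = 89.52 - 2.58q → q* = 10.1456.
The Pigouvian tax equals MEC at q*: 12.52 + 0.72×10.1456 = 19.8248.

tax = $19.82 per unit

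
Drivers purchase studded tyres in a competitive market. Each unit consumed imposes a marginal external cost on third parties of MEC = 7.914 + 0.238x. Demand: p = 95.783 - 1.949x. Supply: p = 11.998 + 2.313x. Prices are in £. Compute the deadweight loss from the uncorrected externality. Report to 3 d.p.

DWL = £17.620

Market equilibrium (private): 11.998 + 2.313x = 95.783 - 1.949x → x_m = 19.6586.
Social marginal benefit = demand − MEC = 87.869 - 2.187x.
Set SMB = MC: 87.869 - 2.187x = 11.998 + 2.313x → x* = 16.8602.
Between x* and x_m the wedge MC − SMB runs linearly from 0 to MEC(x_m), so the loss is a triangle.
DWL = ½ × 2.7984 × 12.5927 = 17.6197.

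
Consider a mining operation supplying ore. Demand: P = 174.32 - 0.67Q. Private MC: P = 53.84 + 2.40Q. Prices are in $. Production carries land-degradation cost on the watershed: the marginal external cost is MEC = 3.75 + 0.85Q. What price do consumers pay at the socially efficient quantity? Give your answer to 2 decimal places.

Social marginal cost = private MC + MEC = 57.59 + 3.25Q.
Set SMC = demand: 57.59 + 3.25Q = 174.32 - 0.67Q → Q* = 29.7781.
Consumer price on the demand curve at Q*: 174.32 − 0.67×29.7781 = 154.3687.

P = $154.37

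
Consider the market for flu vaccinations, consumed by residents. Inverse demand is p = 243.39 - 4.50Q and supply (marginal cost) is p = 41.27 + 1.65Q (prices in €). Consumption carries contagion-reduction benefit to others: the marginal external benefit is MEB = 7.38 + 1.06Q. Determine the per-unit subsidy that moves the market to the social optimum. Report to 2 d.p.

Social marginal benefit = demand + MEB = 250.77 - 3.44Q.
Set SMB = MC: 250.77 - 3.44Q = 41.27 + 1.65Q → Q* = 41.1591.
The Pigouvian subsidy equals MEB at Q*: 7.38 + 1.06×41.1591 = 51.0086.

subsidy = €51.01 per unit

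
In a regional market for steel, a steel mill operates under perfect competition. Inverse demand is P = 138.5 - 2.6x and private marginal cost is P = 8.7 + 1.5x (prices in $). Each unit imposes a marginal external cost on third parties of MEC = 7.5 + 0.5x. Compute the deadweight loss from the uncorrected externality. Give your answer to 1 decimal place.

DWL = $59.2

Market equilibrium (private): 8.7 + 1.5x = 138.5 - 2.6x → x_m = 31.6585.
Social marginal cost = private MC + MEC = 16.2 + 2.0x.
Set SMC = demand: 16.2 + 2.0x = 138.5 - 2.6x → x* = 26.5870.
The loss is the area between SMC and demand from x* to x_m; with linear curves that's a triangle of height MEC(x_m).
DWL = ½ × 5.0715 × 23.3293 = 59.1573.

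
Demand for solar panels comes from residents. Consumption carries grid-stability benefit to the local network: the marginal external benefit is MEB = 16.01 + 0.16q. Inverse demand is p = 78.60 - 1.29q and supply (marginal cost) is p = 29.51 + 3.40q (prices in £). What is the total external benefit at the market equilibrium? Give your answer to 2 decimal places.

Market equilibrium (private): 29.51 + 3.40q = 78.60 - 1.29q → q_m = 10.4670.
Total external benefit = ∫₀^{q_m} (16.01 + 0.16q) dq = 16.01×10.4670 + ½×0.16×10.4670² = 176.3413.

£176.34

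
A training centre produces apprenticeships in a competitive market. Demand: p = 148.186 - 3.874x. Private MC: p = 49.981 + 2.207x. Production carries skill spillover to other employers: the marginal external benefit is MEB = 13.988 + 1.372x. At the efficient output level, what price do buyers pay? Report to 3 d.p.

Social marginal cost = private MC − MEB = 35.993 + 0.835x.
Set SMC = demand: 35.993 + 0.835x = 148.186 - 3.874x → x* = 23.8252.
Consumer price on the demand curve at x*: 148.186 − 3.874×23.8252 = 55.8872.

P = 55.887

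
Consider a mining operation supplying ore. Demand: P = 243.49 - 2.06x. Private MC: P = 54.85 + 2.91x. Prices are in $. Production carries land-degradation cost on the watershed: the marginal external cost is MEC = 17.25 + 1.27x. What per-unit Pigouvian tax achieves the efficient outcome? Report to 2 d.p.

tax = $52.13 per unit

Social marginal cost = private MC + MEC = 72.10 + 4.18x.
Set SMC = demand: 72.10 + 4.18x = 243.49 - 2.06x → x* = 27.4663.
The Pigouvian tax equals MEC at x*: 17.25 + 1.27×27.4663 = 52.1322.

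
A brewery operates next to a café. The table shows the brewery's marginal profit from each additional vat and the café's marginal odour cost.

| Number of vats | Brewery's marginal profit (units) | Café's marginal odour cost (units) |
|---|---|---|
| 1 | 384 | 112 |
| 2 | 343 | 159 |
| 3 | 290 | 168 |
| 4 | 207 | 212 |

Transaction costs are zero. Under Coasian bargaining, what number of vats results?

3

Bargaining reaches the level where marginal profit last exceeds marginal odour cost.
That holds through level 3 (290 ≥ 168) but not at 4 (207 < 212).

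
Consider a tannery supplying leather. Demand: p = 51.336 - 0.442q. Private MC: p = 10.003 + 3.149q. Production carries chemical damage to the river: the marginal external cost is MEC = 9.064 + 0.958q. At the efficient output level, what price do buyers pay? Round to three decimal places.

Social marginal cost = private MC + MEC = 19.067 + 4.107q.
Set SMC = demand: 19.067 + 4.107q = 51.336 - 0.442q → q* = 7.0936.
Consumer price on the demand curve at q*: 51.336 − 0.442×7.0936 = 48.2006.

P = 48.201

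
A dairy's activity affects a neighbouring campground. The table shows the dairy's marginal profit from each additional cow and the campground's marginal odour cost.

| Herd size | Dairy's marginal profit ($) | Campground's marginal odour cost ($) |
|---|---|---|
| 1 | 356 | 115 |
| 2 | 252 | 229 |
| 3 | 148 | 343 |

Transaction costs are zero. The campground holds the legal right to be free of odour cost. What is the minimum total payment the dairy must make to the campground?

$344

Efficient level: marginal profit ≥ marginal odour cost through level 2, so k* = 2.
With the campground holding the right, the dairy must at least compensate total damage at k*: 115 + 229 = 344.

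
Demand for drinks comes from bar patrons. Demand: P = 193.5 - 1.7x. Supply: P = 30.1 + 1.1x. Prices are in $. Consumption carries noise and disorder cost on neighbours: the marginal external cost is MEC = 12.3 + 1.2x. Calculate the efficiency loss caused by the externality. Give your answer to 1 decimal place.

DWL = $847.2

Market equilibrium (private): 30.1 + 1.1x = 193.5 - 1.7x → x_m = 58.3571.
Social marginal benefit = demand − MEC = 181.2 - 2.9x.
Set SMB = MC: 181.2 - 2.9x = 30.1 + 1.1x → x* = 37.7750.
Between x* and x_m the wedge MC − SMB runs linearly from 0 to MEC(x_m), so the loss is a triangle.
DWL = ½ × 20.5821 × 82.3286 = 847.2477.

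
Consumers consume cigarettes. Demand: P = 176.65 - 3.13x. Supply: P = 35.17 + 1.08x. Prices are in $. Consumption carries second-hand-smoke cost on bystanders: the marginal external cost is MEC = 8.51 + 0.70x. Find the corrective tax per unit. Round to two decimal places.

Social marginal benefit = demand − MEC = 168.14 - 3.83x.
Set SMB = MC: 168.14 - 3.83x = 35.17 + 1.08x → x* = 27.0815.
The Pigouvian tax equals MEC at x*: 8.51 + 0.70×27.0815 = 27.4671.

tax = $27.47 per unit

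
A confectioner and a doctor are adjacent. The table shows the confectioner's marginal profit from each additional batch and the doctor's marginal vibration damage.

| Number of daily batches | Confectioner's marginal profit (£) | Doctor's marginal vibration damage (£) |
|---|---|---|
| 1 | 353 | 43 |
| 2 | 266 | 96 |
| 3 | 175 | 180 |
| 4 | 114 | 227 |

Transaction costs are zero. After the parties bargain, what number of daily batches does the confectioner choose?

2

Bargaining reaches the level where marginal profit last exceeds marginal vibration damage.
That holds through level 2 (266 ≥ 96) but not at 3 (175 < 180).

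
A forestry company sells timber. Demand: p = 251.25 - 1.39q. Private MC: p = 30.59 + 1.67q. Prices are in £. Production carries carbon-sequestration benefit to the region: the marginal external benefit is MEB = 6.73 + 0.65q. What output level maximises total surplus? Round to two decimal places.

Social marginal cost = private MC − MEB = 23.86 + 1.02q.
Set SMC = demand: 23.86 + 1.02q = 251.25 - 1.39q → q* = 94.3527.

q* = 94.35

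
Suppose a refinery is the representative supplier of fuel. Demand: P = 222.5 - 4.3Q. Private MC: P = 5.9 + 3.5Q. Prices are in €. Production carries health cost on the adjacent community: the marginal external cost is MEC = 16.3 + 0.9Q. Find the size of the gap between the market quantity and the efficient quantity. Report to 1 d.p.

Market equilibrium (private): 5.9 + 3.5Q = 222.5 - 4.3Q → Q_m = 27.7692.
Social marginal cost = private MC + MEC = 22.2 + 4.4Q.
Set SMC = demand: 22.2 + 4.4Q = 222.5 - 4.3Q → Q* = 23.0230.
Gap = |27.7692 − 23.0230| = 4.7462.

4.7 units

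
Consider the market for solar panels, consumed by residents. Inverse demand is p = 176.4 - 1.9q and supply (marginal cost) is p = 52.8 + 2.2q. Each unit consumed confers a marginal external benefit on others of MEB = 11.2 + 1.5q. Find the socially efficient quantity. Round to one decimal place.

q* = 51.8

Social marginal benefit = demand + MEB = 187.6 - 0.4q.
Set SMB = MC: 187.6 - 0.4q = 52.8 + 2.2q → q* = 51.8462.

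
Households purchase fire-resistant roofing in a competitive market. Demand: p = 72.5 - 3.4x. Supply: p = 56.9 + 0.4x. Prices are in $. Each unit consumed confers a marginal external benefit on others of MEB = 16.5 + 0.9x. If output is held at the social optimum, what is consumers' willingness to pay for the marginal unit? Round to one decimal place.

Social marginal benefit = demand + MEB = 89.0 - 2.5x.
Set SMB = MC: 89.0 - 2.5x = 56.9 + 0.4x → x* = 11.0690.
Consumer price on the demand curve at x*: 72.5 − 3.4×11.0690 = 34.8654.

P = $34.9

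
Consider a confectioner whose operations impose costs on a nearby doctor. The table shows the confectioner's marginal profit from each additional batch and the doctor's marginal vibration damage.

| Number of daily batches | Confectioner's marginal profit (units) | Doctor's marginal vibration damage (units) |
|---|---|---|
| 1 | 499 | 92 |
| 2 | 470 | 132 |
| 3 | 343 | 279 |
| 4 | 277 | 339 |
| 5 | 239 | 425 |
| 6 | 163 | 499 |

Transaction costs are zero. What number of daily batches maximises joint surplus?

3

Bargaining reaches the level where marginal profit last exceeds marginal vibration damage.
That holds through level 3 (343 ≥ 279) but not at 4 (277 < 339).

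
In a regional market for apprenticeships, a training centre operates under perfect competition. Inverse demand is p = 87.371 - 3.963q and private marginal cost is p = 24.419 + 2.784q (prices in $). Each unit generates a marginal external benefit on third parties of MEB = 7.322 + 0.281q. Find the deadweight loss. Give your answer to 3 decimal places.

DWL = $7.646

Market equilibrium (private): 24.419 + 2.784q = 87.371 - 3.963q → q_m = 9.3304.
Social marginal cost = private MC − MEB = 17.097 + 2.503q.
Set SMC = demand: 17.097 + 2.503q = 87.371 - 3.963q → q* = 10.8682.
The loss is the area between SMC and demand from q* to q_m; with linear curves that's a triangle of height MEB(q_m).
DWL = ½ × 1.5378 × 9.9438 = 7.6458.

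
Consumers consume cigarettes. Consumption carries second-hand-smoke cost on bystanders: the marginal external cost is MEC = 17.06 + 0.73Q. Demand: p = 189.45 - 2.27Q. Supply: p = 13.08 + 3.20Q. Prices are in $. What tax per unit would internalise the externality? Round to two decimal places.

tax = $35.82 per unit

Social marginal benefit = demand − MEC = 172.39 - 3.00Q.
Set SMB = MC: 172.39 - 3.00Q = 13.08 + 3.20Q → Q* = 25.6952.
The Pigouvian tax equals MEC at Q*: 17.06 + 0.73×25.6952 = 35.8175.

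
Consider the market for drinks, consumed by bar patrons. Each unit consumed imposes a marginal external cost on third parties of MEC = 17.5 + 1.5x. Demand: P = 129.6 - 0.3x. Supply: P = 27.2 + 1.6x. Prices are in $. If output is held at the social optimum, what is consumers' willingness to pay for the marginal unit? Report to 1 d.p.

P = $122.1

Social marginal benefit = demand − MEC = 112.1 - 1.8x.
Set SMB = MC: 112.1 - 1.8x = 27.2 + 1.6x → x* = 24.9706.
Consumer price on the demand curve at x*: 129.6 − 0.3×24.9706 = 122.1088.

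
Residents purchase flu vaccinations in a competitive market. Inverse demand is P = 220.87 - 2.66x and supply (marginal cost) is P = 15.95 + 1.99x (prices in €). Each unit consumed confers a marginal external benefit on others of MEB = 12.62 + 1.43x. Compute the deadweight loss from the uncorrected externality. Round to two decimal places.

Market equilibrium (private): 15.95 + 1.99x = 220.87 - 2.66x → x_m = 44.0688.
Social marginal benefit = demand + MEB = 233.49 - 1.23x.
Set SMB = MC: 233.49 - 1.23x = 15.95 + 1.99x → x* = 67.5590.
Between x* and x_m the wedge SMB − MC runs linearly from 0 to MEB(x_m), so the loss is a triangle.
DWL = ½ × 23.4902 × 75.6384 = 888.3806.

DWL = €888.38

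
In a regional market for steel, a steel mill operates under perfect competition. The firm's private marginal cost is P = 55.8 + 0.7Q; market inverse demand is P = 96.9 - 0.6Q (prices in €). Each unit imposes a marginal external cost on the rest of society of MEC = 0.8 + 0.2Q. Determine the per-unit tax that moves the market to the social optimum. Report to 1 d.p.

Social marginal cost = private MC + MEC = 56.6 + 0.9Q.
Set SMC = demand: 56.6 + 0.9Q = 96.9 - 0.6Q → Q* = 26.8667.
The Pigouvian tax equals MEC at Q*: 0.8 + 0.2×26.8667 = 6.1733.

tax = €6.2 per unit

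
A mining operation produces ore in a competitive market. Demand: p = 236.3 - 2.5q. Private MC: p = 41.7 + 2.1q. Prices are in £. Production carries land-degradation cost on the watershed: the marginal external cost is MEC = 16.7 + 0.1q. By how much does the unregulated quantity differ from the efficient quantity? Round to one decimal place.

Market equilibrium (private): 41.7 + 2.1q = 236.3 - 2.5q → q_m = 42.3043.
Social marginal cost = private MC + MEC = 58.4 + 2.2q.
Set SMC = demand: 58.4 + 2.2q = 236.3 - 2.5q → q* = 37.8511.
Gap = |42.3043 − 37.8511| = 4.4532.

4.5 units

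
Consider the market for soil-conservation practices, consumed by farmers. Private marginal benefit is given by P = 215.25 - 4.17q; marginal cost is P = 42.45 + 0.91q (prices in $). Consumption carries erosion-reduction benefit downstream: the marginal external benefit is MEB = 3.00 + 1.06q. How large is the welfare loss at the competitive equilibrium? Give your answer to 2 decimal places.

Market equilibrium (private): 42.45 + 0.91q = 215.25 - 4.17q → q_m = 34.0157.
Social marginal benefit = demand + MEB = 218.25 - 3.11q.
Set SMB = MC: 218.25 - 3.11q = 42.45 + 0.91q → q* = 43.7313.
Between q* and q_m the wedge SMB − MC runs linearly from 0 to MEB(q_m), so the loss is a triangle.
DWL = ½ × 9.7156 × 39.0567 = 189.7296.

DWL = $189.73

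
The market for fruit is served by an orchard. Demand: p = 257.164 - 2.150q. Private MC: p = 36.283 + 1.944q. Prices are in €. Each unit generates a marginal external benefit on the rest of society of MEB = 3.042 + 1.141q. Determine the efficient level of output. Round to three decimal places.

q* = 75.829

Social marginal cost = private MC − MEB = 33.241 + 0.803q.
Set SMC = demand: 33.241 + 0.803q = 257.164 - 2.150q → q* = 75.8290.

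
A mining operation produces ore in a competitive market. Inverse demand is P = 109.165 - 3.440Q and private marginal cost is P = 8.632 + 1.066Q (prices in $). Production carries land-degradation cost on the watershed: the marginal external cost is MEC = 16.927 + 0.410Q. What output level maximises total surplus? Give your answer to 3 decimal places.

Q* = 17.007

Social marginal cost = private MC + MEC = 25.559 + 1.476Q.
Set SMC = demand: 25.559 + 1.476Q = 109.165 - 3.440Q → Q* = 17.0069.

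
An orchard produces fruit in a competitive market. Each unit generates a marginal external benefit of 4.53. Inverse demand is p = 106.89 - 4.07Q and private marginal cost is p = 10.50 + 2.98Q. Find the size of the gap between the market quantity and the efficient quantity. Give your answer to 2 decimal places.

0.64 units

Market equilibrium (private): 10.50 + 2.98Q = 106.89 - 4.07Q → Q_m = 13.6723.
Social marginal cost = private MC − MEB = 5.97 + 2.98Q.
Set SMC = demand: 5.97 + 2.98Q = 106.89 - 4.07Q → Q* = 14.3149.
Gap = |13.6723 − 14.3149| = 0.6426.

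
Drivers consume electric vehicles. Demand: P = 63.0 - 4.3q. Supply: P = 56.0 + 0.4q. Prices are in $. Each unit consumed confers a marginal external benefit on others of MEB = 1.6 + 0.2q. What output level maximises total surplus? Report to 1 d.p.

Social marginal benefit = demand + MEB = 64.6 - 4.1q.
Set SMB = MC: 64.6 - 4.1q = 56.0 + 0.4q → q* = 1.9111.

q* = 1.9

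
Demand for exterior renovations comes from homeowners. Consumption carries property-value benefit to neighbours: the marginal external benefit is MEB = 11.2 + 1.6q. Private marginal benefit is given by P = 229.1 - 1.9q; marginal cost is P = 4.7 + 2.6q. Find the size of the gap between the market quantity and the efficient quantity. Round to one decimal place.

Market equilibrium (private): 4.7 + 2.6q = 229.1 - 1.9q → q_m = 49.8667.
Social marginal benefit = demand + MEB = 240.3 - 0.3q.
Set SMB = MC: 240.3 - 0.3q = 4.7 + 2.6q → q* = 81.2414.
Gap = |49.8667 − 81.2414| = 31.3747.

31.4 units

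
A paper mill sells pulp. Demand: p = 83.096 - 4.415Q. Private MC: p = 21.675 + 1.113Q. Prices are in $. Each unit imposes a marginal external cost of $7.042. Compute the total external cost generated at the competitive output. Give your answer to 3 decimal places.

Market equilibrium (private): 21.675 + 1.113Q = 83.096 - 4.415Q → Q_m = 11.1109.
Total external cost = MEC × Q_m = 7.042 × 11.1109 = 78.2430.

$78.243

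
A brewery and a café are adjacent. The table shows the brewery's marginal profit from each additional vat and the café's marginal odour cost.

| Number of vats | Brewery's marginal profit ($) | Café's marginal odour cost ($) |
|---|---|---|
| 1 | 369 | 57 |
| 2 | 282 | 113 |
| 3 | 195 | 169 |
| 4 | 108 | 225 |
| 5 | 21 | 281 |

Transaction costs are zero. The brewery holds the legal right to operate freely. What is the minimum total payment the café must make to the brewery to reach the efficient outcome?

$129

Left alone the brewery would choose level 5 (marginal profit stays positive).
Efficient level: k* = 3 (marginal profit ≥ marginal odour cost through 3).
The café must at least cover the brewery's forgone profit from cutting 5→3: 108 + 21 = 129.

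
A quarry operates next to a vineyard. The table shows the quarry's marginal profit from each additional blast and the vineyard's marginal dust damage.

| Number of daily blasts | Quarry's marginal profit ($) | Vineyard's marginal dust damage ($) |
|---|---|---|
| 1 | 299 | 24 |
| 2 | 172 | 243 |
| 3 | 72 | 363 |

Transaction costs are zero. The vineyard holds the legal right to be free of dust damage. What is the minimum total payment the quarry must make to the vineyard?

$24

Efficient level: marginal profit ≥ marginal dust damage through level 1, so k* = 1.
With the vineyard holding the right, the quarry must at least compensate total damage at k*: 24 = 24.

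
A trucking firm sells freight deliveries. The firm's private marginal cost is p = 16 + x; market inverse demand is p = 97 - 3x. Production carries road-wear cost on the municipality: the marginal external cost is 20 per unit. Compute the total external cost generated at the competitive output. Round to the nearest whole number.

405

Market equilibrium (private): 16 + x = 97 - 3x → x_m = 20.2500.
Total external cost = MEC × x_m = 20 × 20.2500 = 405.0000.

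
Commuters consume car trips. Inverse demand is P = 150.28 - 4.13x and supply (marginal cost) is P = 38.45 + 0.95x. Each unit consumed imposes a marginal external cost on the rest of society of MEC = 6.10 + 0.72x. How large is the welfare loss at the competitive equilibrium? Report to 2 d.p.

Market equilibrium (private): 38.45 + 0.95x = 150.28 - 4.13x → x_m = 22.0138.
Social marginal benefit = demand − MEC = 144.18 - 4.85x.
Set SMB = MC: 144.18 - 4.85x = 38.45 + 0.95x → x* = 18.2293.
Height of the DWL triangle at x_m is MC(x_m) − SMB(x_m) = MEC(x_m) = 21.9499.
DWL = ½ × 3.7845 × 21.9499 = 41.5347.

DWL = 41.53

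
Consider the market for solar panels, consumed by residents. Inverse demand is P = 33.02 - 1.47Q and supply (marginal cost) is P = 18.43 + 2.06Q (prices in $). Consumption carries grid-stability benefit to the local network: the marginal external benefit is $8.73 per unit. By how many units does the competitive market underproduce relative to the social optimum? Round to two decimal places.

Market equilibrium (private): 18.43 + 2.06Q = 33.02 - 1.47Q → Q_m = 4.1331.
Social marginal benefit = demand + MEB = 41.75 - 1.47Q.
Set SMB = MC: 41.75 - 1.47Q = 18.43 + 2.06Q → Q* = 6.6062.
Gap = |4.1331 − 6.6062| = 2.4731.

2.47 units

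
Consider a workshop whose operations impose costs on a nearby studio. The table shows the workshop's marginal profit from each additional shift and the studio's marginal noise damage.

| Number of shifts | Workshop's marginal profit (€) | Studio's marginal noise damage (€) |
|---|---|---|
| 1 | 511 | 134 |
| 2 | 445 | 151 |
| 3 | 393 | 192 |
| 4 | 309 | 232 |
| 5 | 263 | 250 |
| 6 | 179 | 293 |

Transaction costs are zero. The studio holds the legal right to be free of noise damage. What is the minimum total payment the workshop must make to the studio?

Efficient level: marginal profit ≥ marginal noise damage through level 5, so k* = 5.
With the studio holding the right, the workshop must at least compensate total damage at k*: 134 + 151 + 192 + 232 + 250 = 959.

€959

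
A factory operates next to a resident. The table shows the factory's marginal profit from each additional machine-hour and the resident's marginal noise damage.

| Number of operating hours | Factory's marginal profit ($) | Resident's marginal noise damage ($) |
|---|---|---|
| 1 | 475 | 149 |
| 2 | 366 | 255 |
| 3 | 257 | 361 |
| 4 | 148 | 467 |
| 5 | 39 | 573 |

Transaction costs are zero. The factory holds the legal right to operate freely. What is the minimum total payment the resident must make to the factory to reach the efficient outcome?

Left alone the factory would choose level 5 (marginal profit stays positive).
Efficient level: k* = 2 (marginal profit ≥ marginal noise damage through 2).
The resident must at least cover the factory's forgone profit from cutting 5→2: 257 + 148 + 39 = 444.

$444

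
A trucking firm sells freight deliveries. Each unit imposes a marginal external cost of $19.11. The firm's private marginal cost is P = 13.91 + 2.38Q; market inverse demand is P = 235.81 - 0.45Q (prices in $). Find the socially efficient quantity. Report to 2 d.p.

Q* = 71.66

Social marginal cost = private MC + MEC = 33.02 + 2.38Q.
Set SMC = demand: 33.02 + 2.38Q = 235.81 - 0.45Q → Q* = 71.6572.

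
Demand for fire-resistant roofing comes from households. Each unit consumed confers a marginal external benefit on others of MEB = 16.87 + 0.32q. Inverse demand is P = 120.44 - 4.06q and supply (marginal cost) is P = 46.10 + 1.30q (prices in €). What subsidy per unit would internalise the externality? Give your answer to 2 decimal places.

Social marginal benefit = demand + MEB = 137.31 - 3.74q.
Set SMB = MC: 137.31 - 3.74q = 46.10 + 1.30q → q* = 18.0972.
The Pigouvian subsidy equals MEB at q*: 16.87 + 0.32×18.0972 = 22.6611.

subsidy = €22.66 per unit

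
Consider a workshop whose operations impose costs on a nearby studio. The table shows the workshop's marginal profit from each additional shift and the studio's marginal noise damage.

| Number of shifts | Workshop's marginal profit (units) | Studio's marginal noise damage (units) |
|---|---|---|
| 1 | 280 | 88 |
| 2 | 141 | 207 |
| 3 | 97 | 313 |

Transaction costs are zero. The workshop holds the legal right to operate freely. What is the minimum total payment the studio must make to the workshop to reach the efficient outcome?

238

Left alone the workshop would choose level 3 (marginal profit stays positive).
Efficient level: k* = 1 (marginal profit ≥ marginal noise damage through 1).
The studio must at least cover the workshop's forgone profit from cutting 3→1: 141 + 97 = 238.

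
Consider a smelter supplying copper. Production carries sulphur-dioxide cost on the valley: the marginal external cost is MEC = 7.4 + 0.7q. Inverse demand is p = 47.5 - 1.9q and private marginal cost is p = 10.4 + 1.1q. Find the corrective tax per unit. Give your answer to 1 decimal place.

tax = 13.0 per unit

Social marginal cost = private MC + MEC = 17.8 + 1.8q.
Set SMC = demand: 17.8 + 1.8q = 47.5 - 1.9q → q* = 8.0270.
The Pigouvian tax equals MEC at q*: 7.4 + 0.7×8.0270 = 13.0189.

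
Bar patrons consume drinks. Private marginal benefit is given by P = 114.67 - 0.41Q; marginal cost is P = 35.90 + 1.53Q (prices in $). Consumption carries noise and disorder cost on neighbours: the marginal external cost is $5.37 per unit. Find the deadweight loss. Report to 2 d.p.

Market equilibrium (private): 35.90 + 1.53Q = 114.67 - 0.41Q → Q_m = 40.6031.
Social marginal benefit = demand − MEC = 109.30 - 0.41Q.
Set SMB = MC: 109.30 - 0.41Q = 35.90 + 1.53Q → Q* = 37.8351.
The welfare-loss triangle has base |Q_m − Q*| and height MEC(Q_m) (the vertical gap between SMB and MC is zero at Q* and MEC at Q_m).
DWL = ½ × 2.7680 × 5.3700 = 7.4321.

DWL = $7.43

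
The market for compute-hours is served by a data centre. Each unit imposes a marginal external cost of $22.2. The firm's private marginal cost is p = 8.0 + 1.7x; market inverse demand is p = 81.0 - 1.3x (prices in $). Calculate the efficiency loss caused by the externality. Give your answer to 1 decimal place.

Market equilibrium (private): 8.0 + 1.7x = 81.0 - 1.3x → x_m = 24.3333.
Social marginal cost = private MC + MEC = 30.2 + 1.7x.
Set SMC = demand: 30.2 + 1.7x = 81.0 - 1.3x → x* = 16.9333.
Between x* and x_m the wedge SMC − demand runs linearly from 0 to MEC(x_m), so the loss is a triangle.
DWL = ½ × 7.4000 × 22.2000 = 82.1400.

DWL = $82.1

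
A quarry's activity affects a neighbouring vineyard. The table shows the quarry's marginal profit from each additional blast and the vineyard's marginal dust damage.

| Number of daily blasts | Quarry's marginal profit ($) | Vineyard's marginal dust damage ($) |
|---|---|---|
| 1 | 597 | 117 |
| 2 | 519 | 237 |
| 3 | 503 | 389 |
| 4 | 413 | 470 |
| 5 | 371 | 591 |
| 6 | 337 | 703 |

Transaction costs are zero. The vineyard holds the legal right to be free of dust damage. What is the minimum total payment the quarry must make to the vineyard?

Efficient level: marginal profit ≥ marginal dust damage through level 3, so k* = 3.
With the vineyard holding the right, the quarry must at least compensate total damage at k*: 117 + 237 + 389 = 743.

$743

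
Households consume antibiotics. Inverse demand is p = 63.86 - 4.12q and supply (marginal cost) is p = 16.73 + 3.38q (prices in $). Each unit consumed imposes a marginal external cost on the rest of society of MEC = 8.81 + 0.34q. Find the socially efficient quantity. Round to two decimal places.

Social marginal benefit = demand − MEC = 55.05 - 4.46q.
Set SMB = MC: 55.05 - 4.46q = 16.73 + 3.38q → q* = 4.8878.

q* = 4.89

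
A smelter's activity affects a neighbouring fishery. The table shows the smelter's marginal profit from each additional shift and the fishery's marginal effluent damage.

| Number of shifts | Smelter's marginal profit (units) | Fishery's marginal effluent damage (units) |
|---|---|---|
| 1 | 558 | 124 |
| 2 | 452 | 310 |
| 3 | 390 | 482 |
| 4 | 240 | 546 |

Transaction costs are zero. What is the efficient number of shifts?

2

Bargaining reaches the level where marginal profit last exceeds marginal effluent damage.
That holds through level 2 (452 ≥ 310) but not at 3 (390 < 482).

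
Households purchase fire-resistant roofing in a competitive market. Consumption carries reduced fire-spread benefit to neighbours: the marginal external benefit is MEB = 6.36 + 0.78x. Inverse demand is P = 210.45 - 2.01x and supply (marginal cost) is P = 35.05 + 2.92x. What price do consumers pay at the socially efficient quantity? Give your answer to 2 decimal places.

P = 122.42

Social marginal benefit = demand + MEB = 216.81 - 1.23x.
Set SMB = MC: 216.81 - 1.23x = 35.05 + 2.92x → x* = 43.7976.
Consumer price on the demand curve at x*: 210.45 − 2.01×43.7976 = 122.4168.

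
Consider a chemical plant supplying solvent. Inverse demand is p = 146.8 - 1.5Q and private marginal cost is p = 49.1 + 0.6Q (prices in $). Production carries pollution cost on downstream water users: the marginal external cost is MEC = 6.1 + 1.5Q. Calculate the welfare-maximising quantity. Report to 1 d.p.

Social marginal cost = private MC + MEC = 55.2 + 2.1Q.
Set SMC = demand: 55.2 + 2.1Q = 146.8 - 1.5Q → Q* = 25.4444.

Q* = 25.4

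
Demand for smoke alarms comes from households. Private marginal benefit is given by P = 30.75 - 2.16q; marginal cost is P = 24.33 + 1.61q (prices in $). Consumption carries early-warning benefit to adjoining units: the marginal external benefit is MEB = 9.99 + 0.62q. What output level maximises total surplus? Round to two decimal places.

Social marginal benefit = demand + MEB = 40.74 - 1.54q.
Set SMB = MC: 40.74 - 1.54q = 24.33 + 1.61q → q* = 5.2095.

q* = 5.21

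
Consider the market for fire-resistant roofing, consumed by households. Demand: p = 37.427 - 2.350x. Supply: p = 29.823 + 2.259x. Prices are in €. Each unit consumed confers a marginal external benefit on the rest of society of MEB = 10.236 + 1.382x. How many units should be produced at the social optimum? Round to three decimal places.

x* = 5.528

Social marginal benefit = demand + MEB = 47.663 - 0.968x.
Set SMB = MC: 47.663 - 0.968x = 29.823 + 2.259x → x* = 5.5284.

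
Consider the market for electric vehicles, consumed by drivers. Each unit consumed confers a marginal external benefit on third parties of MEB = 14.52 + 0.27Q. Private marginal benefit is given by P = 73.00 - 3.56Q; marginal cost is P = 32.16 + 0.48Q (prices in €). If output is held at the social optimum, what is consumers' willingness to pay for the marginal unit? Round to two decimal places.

P = €20.72

Social marginal benefit = demand + MEB = 87.52 - 3.29Q.
Set SMB = MC: 87.52 - 3.29Q = 32.16 + 0.48Q → Q* = 14.6844.
Consumer price on the demand curve at Q*: 73.00 − 3.56×14.6844 = 20.7235.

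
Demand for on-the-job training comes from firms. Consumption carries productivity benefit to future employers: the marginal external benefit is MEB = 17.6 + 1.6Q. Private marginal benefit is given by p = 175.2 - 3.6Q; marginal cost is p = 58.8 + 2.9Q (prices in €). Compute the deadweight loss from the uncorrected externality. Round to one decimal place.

DWL = €218.3

Market equilibrium (private): 58.8 + 2.9Q = 175.2 - 3.6Q → Q_m = 17.9077.
Social marginal benefit = demand + MEB = 192.8 - 2.0Q.
Set SMB = MC: 192.8 - 2.0Q = 58.8 + 2.9Q → Q* = 27.3469.
The welfare-loss triangle has base |Q_m − Q*| and height MEB(Q_m) (the vertical gap between SMB and MC is zero at Q* and MEB at Q_m).
DWL = ½ × 9.4392 × 46.2523 = 218.2924.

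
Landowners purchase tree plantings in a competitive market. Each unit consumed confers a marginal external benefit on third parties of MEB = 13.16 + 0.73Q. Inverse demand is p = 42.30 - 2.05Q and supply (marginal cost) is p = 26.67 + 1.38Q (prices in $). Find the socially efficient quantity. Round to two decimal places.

Q* = 10.66

Social marginal benefit = demand + MEB = 55.46 - 1.32Q.
Set SMB = MC: 55.46 - 1.32Q = 26.67 + 1.38Q → Q* = 10.6630.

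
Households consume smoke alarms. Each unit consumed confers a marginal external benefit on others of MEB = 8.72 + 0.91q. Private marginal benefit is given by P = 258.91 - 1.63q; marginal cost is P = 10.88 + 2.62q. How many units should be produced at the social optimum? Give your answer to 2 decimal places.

q* = 76.87

Social marginal benefit = demand + MEB = 267.63 - 0.72q.
Set SMB = MC: 267.63 - 0.72q = 10.88 + 2.62q → q* = 76.8713.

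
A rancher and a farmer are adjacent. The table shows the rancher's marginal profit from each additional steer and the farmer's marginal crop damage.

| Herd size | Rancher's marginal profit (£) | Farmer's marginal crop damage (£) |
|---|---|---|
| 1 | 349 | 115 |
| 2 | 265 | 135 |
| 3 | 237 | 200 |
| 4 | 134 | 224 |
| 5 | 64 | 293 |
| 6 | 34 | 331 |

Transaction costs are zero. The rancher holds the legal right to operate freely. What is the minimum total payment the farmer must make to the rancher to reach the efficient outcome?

Left alone the rancher would choose level 6 (marginal profit stays positive).
Efficient level: k* = 3 (marginal profit ≥ marginal crop damage through 3).
The farmer must at least cover the rancher's forgone profit from cutting 6→3: 134 + 64 + 34 = 232.

£232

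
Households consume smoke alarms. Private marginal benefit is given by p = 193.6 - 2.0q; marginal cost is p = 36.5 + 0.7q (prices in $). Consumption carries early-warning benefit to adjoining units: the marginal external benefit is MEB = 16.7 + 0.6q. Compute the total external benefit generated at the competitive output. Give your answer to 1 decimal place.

$1987.3

Market equilibrium (private): 36.5 + 0.7q = 193.6 - 2.0q → q_m = 58.1852.
Total external benefit = ∫₀^{q_m} (16.7 + 0.6q) dq = 16.7×58.1852 + ½×0.6×58.1852² = 1987.3481.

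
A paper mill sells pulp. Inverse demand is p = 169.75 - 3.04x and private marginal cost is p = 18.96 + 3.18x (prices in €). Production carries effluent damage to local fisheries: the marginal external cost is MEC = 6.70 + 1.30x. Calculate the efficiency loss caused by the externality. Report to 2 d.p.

Market equilibrium (private): 18.96 + 3.18x = 169.75 - 3.04x → x_m = 24.2428.
Social marginal cost = private MC + MEC = 25.66 + 4.48x.
Set SMC = demand: 25.66 + 4.48x = 169.75 - 3.04x → x* = 19.1609.
The loss is the area between SMC and demand from x* to x_m; with linear curves that's a triangle of height MEC(x_m).
DWL = ½ × 5.0819 × 38.2156 = 97.1039.

DWL = €97.10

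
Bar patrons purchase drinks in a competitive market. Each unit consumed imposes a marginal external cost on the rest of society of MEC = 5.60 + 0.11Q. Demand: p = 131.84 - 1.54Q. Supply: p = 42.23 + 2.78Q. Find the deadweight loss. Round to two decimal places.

DWL = 7.01

Market equilibrium (private): 42.23 + 2.78Q = 131.84 - 1.54Q → Q_m = 20.7431.
Social marginal benefit = demand − MEC = 126.24 - 1.65Q.
Set SMB = MC: 126.24 - 1.65Q = 42.23 + 2.78Q → Q* = 18.9639.
Height of the DWL triangle at Q_m is MC(Q_m) − SMB(Q_m) = MEC(Q_m) = 7.8817.
DWL = ½ × 1.7792 × 7.8817 = 7.0116.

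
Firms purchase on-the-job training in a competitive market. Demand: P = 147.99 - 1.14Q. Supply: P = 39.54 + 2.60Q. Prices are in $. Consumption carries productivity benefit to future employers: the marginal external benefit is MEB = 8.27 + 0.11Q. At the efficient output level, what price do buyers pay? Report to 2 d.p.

Social marginal benefit = demand + MEB = 156.26 - 1.03Q.
Set SMB = MC: 156.26 - 1.03Q = 39.54 + 2.60Q → Q* = 32.1543.
Consumer price on the demand curve at Q*: 147.99 − 1.14×32.1543 = 111.3341.

P = $111.33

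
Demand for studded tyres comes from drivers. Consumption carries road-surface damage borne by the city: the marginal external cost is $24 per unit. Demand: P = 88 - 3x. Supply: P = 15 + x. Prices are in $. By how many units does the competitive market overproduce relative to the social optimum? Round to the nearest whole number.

Market equilibrium (private): 15 + x = 88 - 3x → x_m = 18.2500.
Social marginal benefit = demand − MEC = 64 - 3x.
Set SMB = MC: 64 - 3x = 15 + x → x* = 12.2500.
Gap = |18.2500 − 12.2500| = 6.0000.

6 units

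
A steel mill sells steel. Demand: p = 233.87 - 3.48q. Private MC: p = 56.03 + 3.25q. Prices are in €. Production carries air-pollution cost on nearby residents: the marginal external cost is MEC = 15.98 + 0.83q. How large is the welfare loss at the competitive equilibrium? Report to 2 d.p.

Market equilibrium (private): 56.03 + 3.25q = 233.87 - 3.48q → q_m = 26.4250.
Social marginal cost = private MC + MEC = 72.01 + 4.08q.
Set SMC = demand: 72.01 + 4.08q = 233.87 - 3.48q → q* = 21.4101.
The loss is the area between SMC and demand from q* to q_m; with linear curves that's a triangle of height MEC(q_m).
DWL = ½ × 5.0149 × 37.9127 = 95.0642.

DWL = €95.06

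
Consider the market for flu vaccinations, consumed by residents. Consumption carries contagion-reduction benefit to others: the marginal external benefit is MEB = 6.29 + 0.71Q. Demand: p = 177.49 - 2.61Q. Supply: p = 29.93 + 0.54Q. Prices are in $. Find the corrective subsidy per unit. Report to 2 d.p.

Social marginal benefit = demand + MEB = 183.78 - 1.90Q.
Set SMB = MC: 183.78 - 1.90Q = 29.93 + 0.54Q → Q* = 63.0533.
The Pigouvian subsidy equals MEB at Q*: 6.29 + 0.71×63.0533 = 51.0578.

subsidy = $51.06 per unit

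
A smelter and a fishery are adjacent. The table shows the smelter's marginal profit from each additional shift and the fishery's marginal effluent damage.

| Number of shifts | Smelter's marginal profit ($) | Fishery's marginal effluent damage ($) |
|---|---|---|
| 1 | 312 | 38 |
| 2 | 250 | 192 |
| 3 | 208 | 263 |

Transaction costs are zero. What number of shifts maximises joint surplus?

Bargaining reaches the level where marginal profit last exceeds marginal effluent damage.
That holds through level 2 (250 ≥ 192) but not at 3 (208 < 263).

2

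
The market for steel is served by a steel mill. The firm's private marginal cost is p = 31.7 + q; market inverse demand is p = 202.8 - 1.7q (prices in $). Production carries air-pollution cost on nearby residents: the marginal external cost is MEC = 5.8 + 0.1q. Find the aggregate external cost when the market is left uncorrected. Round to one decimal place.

Market equilibrium (private): 31.7 + q = 202.8 - 1.7q → q_m = 63.3704.
Total external cost = ∫₀^{q_m} (5.8 + 0.1q) dq = 5.8×63.3704 + ½×0.1×63.3704² = 568.3387.

$568.3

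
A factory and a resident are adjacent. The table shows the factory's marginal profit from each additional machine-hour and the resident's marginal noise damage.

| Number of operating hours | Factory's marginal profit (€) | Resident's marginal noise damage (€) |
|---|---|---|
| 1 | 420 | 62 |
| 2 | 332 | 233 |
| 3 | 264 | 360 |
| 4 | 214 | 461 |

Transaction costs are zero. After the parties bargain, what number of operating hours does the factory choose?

Bargaining reaches the level where marginal profit last exceeds marginal noise damage.
That holds through level 2 (332 ≥ 233) but not at 3 (264 < 360).

2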